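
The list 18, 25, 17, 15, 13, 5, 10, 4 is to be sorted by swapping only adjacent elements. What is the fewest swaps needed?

The minimum number of adjacent swaps to sort an array equals its inversion count, since every such swap removes exactly one inversion.
Count inversions — for each element, later elements that are smaller:
18: 17, 15, 13, 5, 10, 4 → 6
25: 17, 15, 13, 5, 10, 4 → 6
17: 15, 13, 5, 10, 4 → 5
15: 13, 5, 10, 4 → 4
13: 5, 10, 4 → 3
5: 4 → 1
10: 4 → 1
4: none → 0
Total inversions: 6 + 6 + 5 + 4 + 3 + 1 + 1 + 0 = 26

26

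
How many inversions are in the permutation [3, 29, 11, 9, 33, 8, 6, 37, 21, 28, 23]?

Sweep left to right; for each value list the smaller values that follow it:
3 → none → 0
29 → 11, 9, 8, 6, 21, 28, 23 → 7
11 → 9, 8, 6 → 3
9 → 8, 6 → 2
33 → 8, 6, 21, 28, 23 → 5
8 → 6 → 1
6 → none → 0
37 → 21, 28, 23 → 3
21 → none → 0
28 → 23 → 1
23 → none → 0
Sum: 0 + 7 + 3 + 2 + 5 + 1 + 0 + 3 + 0 + 1 + 0 = 22

22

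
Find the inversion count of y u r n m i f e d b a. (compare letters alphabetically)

Element-by-element contributions:
y: 10
u: 9
r: 8
n: 7
m: 6
i: 5
f: 4
e: 3
d: 2
b: 1
a: 0
Sum: 10 + 9 + 8 + 7 + 6 + 5 + 4 + 3 + 2 + 1 + 0 = 55

55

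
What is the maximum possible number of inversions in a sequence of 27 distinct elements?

351

The maximum occurs when the array is in strictly decreasing order: every one of the C(27, 2) pairs is inverted.
C(27, 2) = 27·26/2 = 351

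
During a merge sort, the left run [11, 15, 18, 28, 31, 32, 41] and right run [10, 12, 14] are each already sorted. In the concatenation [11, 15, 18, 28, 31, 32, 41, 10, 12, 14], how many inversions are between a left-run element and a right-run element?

For each element r of the right run, count left-run elements greater than r:
r = 10: 11, 15, 18, 28, 31, 32, 41 → 7
r = 12: 15, 18, 28, 31, 32, 41 → 6
r = 14: 15, 18, 28, 31, 32, 41 → 6
Cross-inversions: 7 + 6 + 6 = 19

There are 19 split inversions.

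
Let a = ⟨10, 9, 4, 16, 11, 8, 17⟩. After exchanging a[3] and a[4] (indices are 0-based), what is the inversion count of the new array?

Positions 3 and 4 hold 16 and 11; after swapping, the array is [10, 9, 4, 11, 16, 8, 17].
Count, for each position, how many later elements it exceeds:
10: 3
9: 2
4: 0
11: 1
16: 1
8: 0
17: 0
Sum: 3 + 2 + 0 + 1 + 1 + 0 + 0 = 7

There are 7 inversions.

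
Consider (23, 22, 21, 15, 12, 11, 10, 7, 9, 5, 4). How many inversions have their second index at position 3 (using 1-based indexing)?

2 such elements

The element at index 3 is 21.
Elements before it: 23, 22
Those larger than 21: 23, 22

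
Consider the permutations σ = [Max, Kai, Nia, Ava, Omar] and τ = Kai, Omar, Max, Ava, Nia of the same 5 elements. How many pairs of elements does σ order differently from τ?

Assign each item its position (1..5) in the first ordering, then rewrite the second ordering as that position sequence:
positions: Max→1, Kai→2, Nia→3, Ava→4, Omar→5
second ordering as positions: [2, 5, 1, 4, 3]
Discordant pairs = inversions in this position sequence.
2: 1 → 1
5: 1, 4, 3 → 3
1: 0
4: 3 → 1
3: 0
Total: 1 + 3 + 0 + 1 + 0 = 5

5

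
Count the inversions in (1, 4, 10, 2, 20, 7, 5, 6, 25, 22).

11 inversions

Count, for each position, how many later elements it exceeds:
1: 0
4: 1
10: 4
2: 0
20: 3
7: 2
5: 0
6: 0
25: 1
22: 0
Sum: 0 + 1 + 4 + 0 + 3 + 2 + 0 + 0 + 1 + 0 = 11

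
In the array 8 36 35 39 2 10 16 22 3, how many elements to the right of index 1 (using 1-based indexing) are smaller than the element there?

2

The element at index 1 is 8.
Elements after it: 36, 35, 39, 2, 10, 16, 22, 3
Those smaller than 8: 2, 3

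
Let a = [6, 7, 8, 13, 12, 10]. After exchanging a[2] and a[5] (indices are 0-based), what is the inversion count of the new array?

4 inversions

Positions 2 and 5 hold 8 and 10; after swapping, the array is [6, 7, 10, 13, 12, 8].
Sweep left to right; for each value list the smaller values that follow it:
6: 0
7: 0
10: 1
13: 2
12: 1
8: 0
Sum: 0 + 0 + 1 + 2 + 1 + 0 = 4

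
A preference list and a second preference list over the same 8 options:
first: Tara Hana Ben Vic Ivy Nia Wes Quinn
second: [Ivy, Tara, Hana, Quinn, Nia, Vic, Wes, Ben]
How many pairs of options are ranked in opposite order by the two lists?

12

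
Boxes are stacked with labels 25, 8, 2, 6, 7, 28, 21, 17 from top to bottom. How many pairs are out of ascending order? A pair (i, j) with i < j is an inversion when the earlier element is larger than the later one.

For each element, count later entries that are smaller:
25: 6
8: 3
2: 0
6: 0
7: 0
28: 2
21: 1
17: 0
Sum: 6 + 3 + 0 + 0 + 0 + 2 + 1 + 0 = 12

12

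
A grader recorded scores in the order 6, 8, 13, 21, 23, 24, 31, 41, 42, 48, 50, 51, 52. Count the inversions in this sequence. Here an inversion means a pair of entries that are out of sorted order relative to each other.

There are 0 inversions.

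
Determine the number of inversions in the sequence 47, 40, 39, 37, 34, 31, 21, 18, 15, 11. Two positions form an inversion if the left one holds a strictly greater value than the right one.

Count, for each position, how many later elements it exceeds:
47: 9
40: 8
39: 7
37: 6
34: 5
31: 4
21: 3
18: 2
15: 1
11: 0
Sum: 9 + 8 + 7 + 6 + 5 + 4 + 3 + 2 + 1 + 0 = 45

45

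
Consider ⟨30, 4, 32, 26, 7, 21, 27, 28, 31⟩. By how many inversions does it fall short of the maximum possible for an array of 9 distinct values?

22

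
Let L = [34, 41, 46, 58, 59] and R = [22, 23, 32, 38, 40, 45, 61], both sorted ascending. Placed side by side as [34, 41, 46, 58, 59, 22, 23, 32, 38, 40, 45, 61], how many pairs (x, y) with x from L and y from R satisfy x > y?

Count, for every r in R, how many entries of L exceed r:
r = 22: 34, 41, 46, 58, 59 → 5
r = 23: 34, 41, 46, 58, 59 → 5
r = 32: 34, 41, 46, 58, 59 → 5
r = 38: 41, 46, 58, 59 → 4
r = 40: 41, 46, 58, 59 → 4
r = 45: 46, 58, 59 → 3
r = 61: none → 0
Cross-inversions: 5 + 5 + 5 + 4 + 4 + 3 + 0 = 26

26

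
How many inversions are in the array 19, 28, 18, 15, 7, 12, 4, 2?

For each element, count later entries that are smaller:
19: 6
28: 6
18: 5
15: 4
7: 2
12: 2
4: 1
2: 0
Sum: 6 + 6 + 5 + 4 + 2 + 2 + 1 + 0 = 26

26 inversions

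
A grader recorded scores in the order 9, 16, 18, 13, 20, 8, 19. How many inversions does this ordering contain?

8 inversions

For each element, count later entries that are smaller:
9: 1
16: 2
18: 2
13: 1
20: 2
8: 0
19: 0
Sum: 1 + 2 + 2 + 1 + 2 + 0 + 0 = 8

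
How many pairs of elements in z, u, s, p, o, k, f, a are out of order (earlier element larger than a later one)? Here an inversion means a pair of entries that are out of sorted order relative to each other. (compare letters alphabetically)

Count, for each position, how many later elements it exceeds:
z → u, s, p, o, k, f, a → 7
u → s, p, o, k, f, a → 6
s → p, o, k, f, a → 5
p → o, k, f, a → 4
o → k, f, a → 3
k → f, a → 2
f → a → 1
a → none → 0
Sum: 7 + 6 + 5 + 4 + 3 + 2 + 1 + 0 = 28

Out-of-order pairs: 28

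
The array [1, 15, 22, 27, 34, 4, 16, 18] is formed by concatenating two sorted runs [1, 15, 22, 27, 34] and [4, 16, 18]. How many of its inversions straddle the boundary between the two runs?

Take each right-half value and tally the left-half values above it:
r = 4: 15, 22, 27, 34 → 4
r = 16: 22, 27, 34 → 3
r = 18: 22, 27, 34 → 3
Cross-inversions: 4 + 3 + 3 = 10

Cross-inversions: 10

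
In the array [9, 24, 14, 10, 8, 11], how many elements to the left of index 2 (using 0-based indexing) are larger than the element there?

1

The element at index 2 is 14.
Elements before it: 9, 24
Those larger than 14: 24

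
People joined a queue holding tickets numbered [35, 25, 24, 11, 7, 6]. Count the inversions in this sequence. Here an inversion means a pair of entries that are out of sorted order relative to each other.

15

For each element, count later entries that are smaller:
35: 5
25: 4
24: 3
11: 2
7: 1
6: 0
Sum: 5 + 4 + 3 + 2 + 1 + 0 = 15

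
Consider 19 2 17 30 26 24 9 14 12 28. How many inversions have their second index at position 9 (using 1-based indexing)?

The element at index 9 is 12.
Elements before it: 19, 2, 17, 30, 26, 24, 9, 14
Those larger than 12: 19, 17, 30, 26, 24, 14

6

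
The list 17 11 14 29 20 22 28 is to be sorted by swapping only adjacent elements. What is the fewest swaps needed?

The minimum number of adjacent swaps to sort an array equals its inversion count, since every such swap removes exactly one inversion.
Count inversions — for each element, later elements that are smaller:
17: 11, 14 → 2
11: none → 0
14: none → 0
29: 20, 22, 28 → 3
20: none → 0
22: none → 0
28: none → 0
Total inversions: 2 + 0 + 0 + 3 + 0 + 0 + 0 = 5

5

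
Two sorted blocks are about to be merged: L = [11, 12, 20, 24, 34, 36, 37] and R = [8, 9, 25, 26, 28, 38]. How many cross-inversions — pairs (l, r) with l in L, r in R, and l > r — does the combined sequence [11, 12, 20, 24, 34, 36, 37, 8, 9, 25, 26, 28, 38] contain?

23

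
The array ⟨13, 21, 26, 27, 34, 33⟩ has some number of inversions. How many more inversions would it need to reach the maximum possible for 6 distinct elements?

14 inversions short

Maximum inversions for 6 distinct elements is C(6, 2) = 6·5/2 = 15.
Current inversions — for each element, count later smaller elements:
13: 0
21: 0
26: 0
27: 0
34: 1
33: 0
Current total: 0 + 0 + 0 + 0 + 1 + 0 = 1
Shortfall: 15 − 1 = 14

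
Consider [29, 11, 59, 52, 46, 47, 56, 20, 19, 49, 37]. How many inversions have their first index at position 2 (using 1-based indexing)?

The element at index 2 is 11.
Elements after it: 59, 52, 46, 47, 56, 20, 19, 49, 37
None of them are smaller than 11.

0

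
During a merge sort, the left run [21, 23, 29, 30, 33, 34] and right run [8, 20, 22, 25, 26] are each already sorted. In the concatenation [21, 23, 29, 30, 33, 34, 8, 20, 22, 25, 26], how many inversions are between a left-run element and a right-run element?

25 split inversions

Count, for every r in R, how many entries of L exceed r:
r = 8: 21, 23, 29, 30, 33, 34 → 6
r = 20: 21, 23, 29, 30, 33, 34 → 6
r = 22: 23, 29, 30, 33, 34 → 5
r = 25: 29, 30, 33, 34 → 4
r = 26: 29, 30, 33, 34 → 4
Cross-inversions: 6 + 6 + 5 + 4 + 4 = 25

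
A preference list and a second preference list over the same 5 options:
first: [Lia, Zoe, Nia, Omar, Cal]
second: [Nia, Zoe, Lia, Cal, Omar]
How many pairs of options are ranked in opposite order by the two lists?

Assign each item its position (1..5) in the first ordering, then rewrite the second ordering as that position sequence:
positions: Lia→1, Zoe→2, Nia→3, Omar→4, Cal→5
second ordering as positions: [3, 2, 1, 5, 4]
Discordant pairs = inversions in this position sequence.
3: 2, 1 → 2
2: 1 → 1
1: 0
5: 4 → 1
4: 0
Total: 2 + 1 + 0 + 1 + 0 = 4

4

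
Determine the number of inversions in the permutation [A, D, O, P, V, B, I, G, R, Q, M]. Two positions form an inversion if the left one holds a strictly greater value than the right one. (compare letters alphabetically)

19

Count, for each position, how many later elements it exceeds:
A: 0
D: 1
O: 4
P: 4
V: 6
B: 0
I: 1
G: 0
R: 2
Q: 1
M: 0
Sum: 0 + 1 + 4 + 4 + 6 + 0 + 1 + 0 + 2 + 1 + 0 = 19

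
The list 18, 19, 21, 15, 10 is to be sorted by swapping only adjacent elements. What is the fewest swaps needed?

7 adjacent swaps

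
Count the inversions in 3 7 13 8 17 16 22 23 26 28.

Element-by-element contributions:
3: 0
7: 0
13: 1
8: 0
17: 1
16: 0
22: 0
23: 0
26: 0
28: 0
Sum: 0 + 0 + 1 + 0 + 1 + 0 + 0 + 0 + 0 + 0 = 2

Inversions: 2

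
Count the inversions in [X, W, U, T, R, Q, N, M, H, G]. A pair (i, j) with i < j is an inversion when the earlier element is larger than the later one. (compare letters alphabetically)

Sweep left to right; for each value list the smaller values that follow it:
X → W, U, T, R, Q, N, M, H, G → 9
W → U, T, R, Q, N, M, H, G → 8
U → T, R, Q, N, M, H, G → 7
T → R, Q, N, M, H, G → 6
R → Q, N, M, H, G → 5
Q → N, M, H, G → 4
N → M, H, G → 3
M → H, G → 2
H → G → 1
G → none → 0
Sum: 9 + 8 + 7 + 6 + 5 + 4 + 3 + 2 + 1 + 0 = 45

45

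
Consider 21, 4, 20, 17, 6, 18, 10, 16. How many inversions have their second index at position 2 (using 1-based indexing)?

1

The element at index 2 is 4.
Elements before it: 21
Those larger than 4: 21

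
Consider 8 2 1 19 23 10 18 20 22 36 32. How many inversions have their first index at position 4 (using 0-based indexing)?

4

The element at index 4 is 23.
Elements after it: 10, 18, 20, 22, 36, 32
Those smaller than 23: 10, 18, 20, 22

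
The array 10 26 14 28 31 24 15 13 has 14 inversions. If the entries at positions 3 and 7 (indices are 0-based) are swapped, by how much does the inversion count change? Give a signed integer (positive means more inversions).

-5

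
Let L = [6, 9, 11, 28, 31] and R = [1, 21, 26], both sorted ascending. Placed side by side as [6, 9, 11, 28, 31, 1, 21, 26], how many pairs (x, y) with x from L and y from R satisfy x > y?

For each element r of the right run, count left-run elements greater than r:
r = 1: 6, 9, 11, 28, 31 → 5
r = 21: 28, 31 → 2
r = 26: 28, 31 → 2
Cross-inversions: 5 + 2 + 2 = 9

9 split inversions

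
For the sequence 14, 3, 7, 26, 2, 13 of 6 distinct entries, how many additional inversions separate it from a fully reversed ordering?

7 inversions short

Maximum inversions for 6 distinct elements is C(6, 2) = 6·5/2 = 15.
Current inversions — for each element, count later smaller elements:
14: 4
3: 1
7: 1
26: 2
2: 0
13: 0
Current total: 4 + 1 + 1 + 2 + 0 + 0 = 8
Shortfall: 15 − 8 = 7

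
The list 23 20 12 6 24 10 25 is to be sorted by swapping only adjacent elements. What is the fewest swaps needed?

Each adjacent swap fixes exactly one inversion, so the minimum swap count equals the number of inversions.
Count inversions — for each element, later elements that are smaller:
23: 20, 12, 6, 10 → 4
20: 12, 6, 10 → 3
12: 6, 10 → 2
6: none → 0
24: 10 → 1
10: none → 0
25: none → 0
Total inversions: 4 + 3 + 2 + 0 + 1 + 0 + 0 = 10

10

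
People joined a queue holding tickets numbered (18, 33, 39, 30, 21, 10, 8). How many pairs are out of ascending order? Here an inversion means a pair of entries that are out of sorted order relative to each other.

For each element, count later entries that are smaller:
18 → 10, 8 → 2
33 → 30, 21, 10, 8 → 4
39 → 30, 21, 10, 8 → 4
30 → 21, 10, 8 → 3
21 → 10, 8 → 2
10 → 8 → 1
8 → none → 0
Sum: 2 + 4 + 4 + 3 + 2 + 1 + 0 = 16

16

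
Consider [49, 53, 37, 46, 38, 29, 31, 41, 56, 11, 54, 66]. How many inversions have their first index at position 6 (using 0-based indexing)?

The element at index 6 is 31.
Elements after it: 41, 56, 11, 54, 66
Those smaller than 31: 11

1 such element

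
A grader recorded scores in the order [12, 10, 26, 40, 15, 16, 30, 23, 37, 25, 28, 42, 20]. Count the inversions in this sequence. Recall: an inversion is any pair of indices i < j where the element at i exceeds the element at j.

25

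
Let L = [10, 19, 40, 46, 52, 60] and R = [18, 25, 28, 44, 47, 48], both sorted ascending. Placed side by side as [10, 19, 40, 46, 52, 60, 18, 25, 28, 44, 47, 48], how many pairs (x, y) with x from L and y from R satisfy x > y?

20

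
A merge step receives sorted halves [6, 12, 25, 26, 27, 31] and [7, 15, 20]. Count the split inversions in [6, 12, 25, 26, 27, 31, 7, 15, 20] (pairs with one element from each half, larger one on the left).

13

Count, for every r in R, how many entries of L exceed r:
r = 7: 12, 25, 26, 27, 31 → 5
r = 15: 25, 26, 27, 31 → 4
r = 20: 25, 26, 27, 31 → 4
Cross-inversions: 5 + 4 + 4 = 13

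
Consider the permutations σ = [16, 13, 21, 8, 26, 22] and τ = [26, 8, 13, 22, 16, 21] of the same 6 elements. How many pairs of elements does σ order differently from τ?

Assign each item its position (1..6) in the first ordering, then rewrite the second ordering as that position sequence:
positions: 16→1, 13→2, 21→3, 8→4, 26→5, 22→6
second ordering as positions: [5, 4, 2, 6, 1, 3]
Discordant pairs = inversions in this position sequence.
5: 4, 2, 1, 3 → 4
4: 2, 1, 3 → 3
2: 1 → 1
6: 1, 3 → 2
1: 0
3: 0
Total: 4 + 3 + 1 + 2 + 0 + 0 = 10

10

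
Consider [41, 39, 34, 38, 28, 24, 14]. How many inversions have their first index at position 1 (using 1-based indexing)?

The element at index 1 is 41.
Elements after it: 39, 34, 38, 28, 24, 14
Those smaller than 41: 39, 34, 38, 28, 24, 14

6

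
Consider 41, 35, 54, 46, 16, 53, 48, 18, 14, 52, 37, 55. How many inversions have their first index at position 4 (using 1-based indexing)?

The element at index 4 is 46.
Elements after it: 16, 53, 48, 18, 14, 52, 37, 55
Those smaller than 46: 16, 18, 14, 37

4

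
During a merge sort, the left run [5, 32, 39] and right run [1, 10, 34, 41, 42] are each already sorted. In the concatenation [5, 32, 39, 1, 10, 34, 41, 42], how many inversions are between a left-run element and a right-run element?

6

Count, for every r in R, how many entries of L exceed r:
r = 1: 5, 32, 39 → 3
r = 10: 32, 39 → 2
r = 34: 39 → 1
r = 41: none → 0
r = 42: none → 0
Cross-inversions: 3 + 2 + 1 + 0 + 0 = 6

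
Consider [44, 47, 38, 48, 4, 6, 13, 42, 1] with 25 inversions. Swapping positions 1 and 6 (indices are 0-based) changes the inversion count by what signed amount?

Positions 1 and 6 hold 47 and 13; after swapping, the array is [44, 13, 38, 48, 4, 6, 47, 42, 1].
Sweep left to right; for each value list the smaller values that follow it:
44: 6
13: 3
38: 3
48: 5
4: 1
6: 1
47: 2
42: 1
1: 0
Sum: 6 + 3 + 3 + 5 + 1 + 1 + 2 + 1 + 0 = 22
Change: 22 − 25 = -3

-3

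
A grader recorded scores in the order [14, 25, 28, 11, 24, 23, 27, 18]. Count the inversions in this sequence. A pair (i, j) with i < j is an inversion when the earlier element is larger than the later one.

14

Count, for each position, how many later elements it exceeds:
14 → 11 → 1
25 → 11, 24, 23, 18 → 4
28 → 11, 24, 23, 27, 18 → 5
11 → none → 0
24 → 23, 18 → 2
23 → 18 → 1
27 → 18 → 1
18 → none → 0
Sum: 1 + 4 + 5 + 0 + 2 + 1 + 1 + 0 = 14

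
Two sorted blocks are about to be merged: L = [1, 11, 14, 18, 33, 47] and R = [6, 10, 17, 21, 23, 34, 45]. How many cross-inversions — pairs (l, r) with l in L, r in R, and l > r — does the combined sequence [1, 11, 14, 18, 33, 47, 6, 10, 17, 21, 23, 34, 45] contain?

19 split inversions

For each element r of the right run, count left-run elements greater than r:
r = 6: 11, 14, 18, 33, 47 → 5
r = 10: 11, 14, 18, 33, 47 → 5
r = 17: 18, 33, 47 → 3
r = 21: 33, 47 → 2
r = 23: 33, 47 → 2
r = 34: 47 → 1
r = 45: 47 → 1
Cross-inversions: 5 + 5 + 3 + 2 + 2 + 1 + 1 = 19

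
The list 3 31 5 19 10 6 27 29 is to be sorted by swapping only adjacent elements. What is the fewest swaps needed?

Adjacent swaps: 9

Each adjacent swap fixes exactly one inversion, so the minimum swap count equals the number of inversions.
Count inversions — for each element, later elements that are smaller:
3: none → 0
31: 5, 19, 10, 6, 27, 29 → 6
5: none → 0
19: 10, 6 → 2
10: 6 → 1
6: none → 0
27: none → 0
29: none → 0
Total inversions: 0 + 6 + 0 + 2 + 1 + 0 + 0 + 0 = 9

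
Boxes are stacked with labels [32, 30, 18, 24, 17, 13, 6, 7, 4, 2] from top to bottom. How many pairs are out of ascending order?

Inversions: 43

Sweep left to right; for each value list the smaller values that follow it:
32: 9
30: 8
18: 6
24: 6
17: 5
13: 4
6: 2
7: 2
4: 1
2: 0
Sum: 9 + 8 + 6 + 6 + 5 + 4 + 2 + 2 + 1 + 0 = 43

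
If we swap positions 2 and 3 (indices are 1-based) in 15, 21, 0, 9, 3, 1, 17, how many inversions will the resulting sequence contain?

Positions 2 and 3 hold 21 and 0; after swapping, the array is [15, 0, 21, 9, 3, 1, 17].
Count, for each position, how many later elements it exceeds:
15 → 0, 9, 3, 1 → 4
0 → none → 0
21 → 9, 3, 1, 17 → 4
9 → 3, 1 → 2
3 → 1 → 1
1 → none → 0
17 → none → 0
Sum: 4 + 0 + 4 + 2 + 1 + 0 + 0 = 11

11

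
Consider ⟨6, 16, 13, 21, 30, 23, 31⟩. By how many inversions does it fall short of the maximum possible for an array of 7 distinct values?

19 inversions short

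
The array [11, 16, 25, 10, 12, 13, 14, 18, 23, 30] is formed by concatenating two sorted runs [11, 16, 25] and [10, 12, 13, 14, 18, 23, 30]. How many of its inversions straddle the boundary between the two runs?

Cross-inversions: 11

For each element r of the right run, count left-run elements greater than r:
r = 10: 11, 16, 25 → 3
r = 12: 16, 25 → 2
r = 13: 16, 25 → 2
r = 14: 16, 25 → 2
r = 18: 25 → 1
r = 23: 25 → 1
r = 30: none → 0
Cross-inversions: 3 + 2 + 2 + 2 + 1 + 1 + 0 = 11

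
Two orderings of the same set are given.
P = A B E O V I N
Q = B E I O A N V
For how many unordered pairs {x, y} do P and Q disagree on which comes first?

Disagreeing pairs: 7

Assign each item its position (1..7) in the first ordering, then rewrite the second ordering as that position sequence:
positions: A→1, B→2, E→3, O→4, V→5, I→6, N→7
second ordering as positions: [2, 3, 6, 4, 1, 7, 5]
Discordant pairs = inversions in this position sequence.
2: 1 → 1
3: 1 → 1
6: 4, 1, 5 → 3
4: 1 → 1
1: 0
7: 5 → 1
5: 0
Total: 1 + 1 + 3 + 1 + 0 + 1 + 0 = 7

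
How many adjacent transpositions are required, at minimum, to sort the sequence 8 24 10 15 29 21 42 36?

5

Minimum adjacent swaps = number of inversions (each swap of adjacent out-of-order elements removes one inversion and no swap can remove more).
Count inversions — for each element, later elements that are smaller:
8: none → 0
24: 10, 15, 21 → 3
10: none → 0
15: none → 0
29: 21 → 1
21: none → 0
42: 36 → 1
36: none → 0
Total inversions: 0 + 3 + 0 + 0 + 1 + 0 + 1 + 0 = 5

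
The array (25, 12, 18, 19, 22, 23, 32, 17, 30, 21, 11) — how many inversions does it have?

Sweep left to right; for each value list the smaller values that follow it:
25 → 12, 18, 19, 22, 23, 17, 21, 11 → 8
12 → 11 → 1
18 → 17, 11 → 2
19 → 17, 11 → 2
22 → 17, 21, 11 → 3
23 → 17, 21, 11 → 3
32 → 17, 30, 21, 11 → 4
17 → 11 → 1
30 → 21, 11 → 2
21 → 11 → 1
11 → none → 0
Sum: 8 + 1 + 2 + 2 + 3 + 3 + 4 + 1 + 2 + 1 + 0 = 27

27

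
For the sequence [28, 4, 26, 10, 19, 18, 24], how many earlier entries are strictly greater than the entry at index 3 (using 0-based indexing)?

2

The element at index 3 is 10.
Elements before it: 28, 4, 26
Those larger than 10: 28, 26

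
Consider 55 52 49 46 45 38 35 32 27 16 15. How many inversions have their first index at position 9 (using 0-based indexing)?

The element at index 9 is 16.
Elements after it: 15
Those smaller than 16: 15

1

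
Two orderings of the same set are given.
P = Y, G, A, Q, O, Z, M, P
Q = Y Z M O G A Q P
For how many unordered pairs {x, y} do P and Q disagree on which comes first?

11

Assign each item its position (1..8) in the first ordering, then rewrite the second ordering as that position sequence:
positions: Y→1, G→2, A→3, Q→4, O→5, Z→6, M→7, P→8
second ordering as positions: [1, 6, 7, 5, 2, 3, 4, 8]
Discordant pairs = inversions in this position sequence.
1: 0
6: 5, 2, 3, 4 → 4
7: 5, 2, 3, 4 → 4
5: 2, 3, 4 → 3
2: 0
3: 0
4: 0
8: 0
Total: 0 + 4 + 4 + 3 + 0 + 0 + 0 + 0 = 11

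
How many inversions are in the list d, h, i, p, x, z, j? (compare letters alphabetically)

3 out-of-order pairs

For each element, count later entries that are smaller:
d → none → 0
h → none → 0
i → none → 0
p → j → 1
x → j → 1
z → j → 1
j → none → 0
Sum: 0 + 0 + 0 + 1 + 1 + 1 + 0 = 3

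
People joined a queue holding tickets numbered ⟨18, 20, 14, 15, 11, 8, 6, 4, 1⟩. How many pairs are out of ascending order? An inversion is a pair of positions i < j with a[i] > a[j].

There are 34 inversions.

Count, for each position, how many later elements it exceeds:
18: 7
20: 7
14: 5
15: 5
11: 4
8: 3
6: 2
4: 1
1: 0
Sum: 7 + 7 + 5 + 5 + 4 + 3 + 2 + 1 + 0 = 34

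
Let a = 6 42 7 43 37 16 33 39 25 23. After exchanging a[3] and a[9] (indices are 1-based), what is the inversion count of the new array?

Positions 3 and 9 hold 7 and 25; after swapping, the array is [6, 42, 25, 43, 37, 16, 33, 39, 7, 23].
Element-by-element contributions:
6: 0
42: 7
25: 3
43: 6
37: 4
16: 1
33: 2
39: 2
7: 0
23: 0
Sum: 0 + 7 + 3 + 6 + 4 + 1 + 2 + 2 + 0 + 0 = 25

25 inversions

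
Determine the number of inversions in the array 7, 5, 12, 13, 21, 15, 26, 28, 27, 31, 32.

For each element, count later entries that are smaller:
7: 1
5: 0
12: 0
13: 0
21: 1
15: 0
26: 0
28: 1
27: 0
31: 0
32: 0
Sum: 1 + 0 + 0 + 0 + 1 + 0 + 0 + 1 + 0 + 0 + 0 = 3

3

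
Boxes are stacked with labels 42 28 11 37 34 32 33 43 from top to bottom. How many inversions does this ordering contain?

For each element, count later entries that are smaller:
42 → 28, 11, 37, 34, 32, 33 → 6
28 → 11 → 1
11 → none → 0
37 → 34, 32, 33 → 3
34 → 32, 33 → 2
32 → none → 0
33 → none → 0
43 → none → 0
Sum: 6 + 1 + 0 + 3 + 2 + 0 + 0 + 0 = 12

12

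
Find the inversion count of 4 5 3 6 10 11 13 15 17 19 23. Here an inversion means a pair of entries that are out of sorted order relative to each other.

Element-by-element contributions:
4: 1
5: 1
3: 0
6: 0
10: 0
11: 0
13: 0
15: 0
17: 0
19: 0
23: 0
Sum: 1 + 1 + 0 + 0 + 0 + 0 + 0 + 0 + 0 + 0 + 0 = 2

2 out-of-order pairs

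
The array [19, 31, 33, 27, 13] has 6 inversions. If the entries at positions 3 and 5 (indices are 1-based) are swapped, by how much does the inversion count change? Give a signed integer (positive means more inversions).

-3

Positions 3 and 5 hold 33 and 13; after swapping, the array is [19, 31, 13, 27, 33].
For each element, count later entries that are smaller:
19 → 13 → 1
31 → 13, 27 → 2
13 → none → 0
27 → none → 0
33 → none → 0
Sum: 1 + 2 + 0 + 0 + 0 = 3
Change: 3 − 6 = -3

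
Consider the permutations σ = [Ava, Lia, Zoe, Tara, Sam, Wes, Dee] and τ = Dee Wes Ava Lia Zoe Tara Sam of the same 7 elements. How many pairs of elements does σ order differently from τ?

11

Assign each item its position (1..7) in the first ordering, then rewrite the second ordering as that position sequence:
positions: Ava→1, Lia→2, Zoe→3, Tara→4, Sam→5, Wes→6, Dee→7
second ordering as positions: [7, 6, 1, 2, 3, 4, 5]
Discordant pairs = inversions in this position sequence.
7: 6, 1, 2, 3, 4, 5 → 6
6: 1, 2, 3, 4, 5 → 5
1: 0
2: 0
3: 0
4: 0
5: 0
Total: 6 + 5 + 0 + 0 + 0 + 0 + 0 = 11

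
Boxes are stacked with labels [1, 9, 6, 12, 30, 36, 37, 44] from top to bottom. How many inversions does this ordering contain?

1

For each element, count later entries that are smaller:
1: 0
9: 1
6: 0
12: 0
30: 0
36: 0
37: 0
44: 0
Sum: 0 + 1 + 0 + 0 + 0 + 0 + 0 + 0 = 1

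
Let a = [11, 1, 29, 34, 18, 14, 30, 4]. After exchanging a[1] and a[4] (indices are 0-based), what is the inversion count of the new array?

Positions 1 and 4 hold 1 and 18; after swapping, the array is [11, 18, 29, 34, 1, 14, 30, 4].
Sweep left to right; for each value list the smaller values that follow it:
11 → 1, 4 → 2
18 → 1, 14, 4 → 3
29 → 1, 14, 4 → 3
34 → 1, 14, 30, 4 → 4
1 → none → 0
14 → 4 → 1
30 → 4 → 1
4 → none → 0
Sum: 2 + 3 + 3 + 4 + 0 + 1 + 1 + 0 = 14

14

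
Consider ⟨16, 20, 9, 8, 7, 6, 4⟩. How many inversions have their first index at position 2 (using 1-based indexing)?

5

The element at index 2 is 20.
Elements after it: 9, 8, 7, 6, 4
Those smaller than 20: 9, 8, 7, 6, 4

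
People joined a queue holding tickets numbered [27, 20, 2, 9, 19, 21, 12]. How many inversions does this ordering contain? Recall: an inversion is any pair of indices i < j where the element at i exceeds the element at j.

12 inversions

Sweep left to right; for each value list the smaller values that follow it:
27 → 20, 2, 9, 19, 21, 12 → 6
20 → 2, 9, 19, 12 → 4
2 → none → 0
9 → none → 0
19 → 12 → 1
21 → 12 → 1
12 → none → 0
Sum: 6 + 4 + 0 + 0 + 1 + 1 + 0 = 12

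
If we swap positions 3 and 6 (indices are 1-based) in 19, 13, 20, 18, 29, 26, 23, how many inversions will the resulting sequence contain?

There are 7 inversions.

Positions 3 and 6 hold 20 and 26; after swapping, the array is [19, 13, 26, 18, 29, 20, 23].
Sweep left to right; for each value list the smaller values that follow it:
19 → 13, 18 → 2
13 → none → 0
26 → 18, 20, 23 → 3
18 → none → 0
29 → 20, 23 → 2
20 → none → 0
23 → none → 0
Sum: 2 + 0 + 3 + 0 + 2 + 0 + 0 = 7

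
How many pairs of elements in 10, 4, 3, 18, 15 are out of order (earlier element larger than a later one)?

4

Inversion pairs (indices are 0-based):
(0,1): 10 > 4
(0,2): 10 > 3
(1,2): 4 > 3
(3,4): 18 > 15
That's 4 pairs.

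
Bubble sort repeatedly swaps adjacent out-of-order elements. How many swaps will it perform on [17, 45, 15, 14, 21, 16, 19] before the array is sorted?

The minimum number of adjacent swaps to sort an array equals its inversion count, since every such swap removes exactly one inversion.
Count inversions — for each element, later elements that are smaller:
17: 15, 14, 16 → 3
45: 15, 14, 21, 16, 19 → 5
15: 14 → 1
14: none → 0
21: 16, 19 → 2
16: none → 0
19: none → 0
Total inversions: 3 + 5 + 1 + 0 + 2 + 0 + 0 = 11

11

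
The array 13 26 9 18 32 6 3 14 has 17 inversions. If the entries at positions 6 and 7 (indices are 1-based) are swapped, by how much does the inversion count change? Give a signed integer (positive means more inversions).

Positions 6 and 7 hold 6 and 3; after swapping, the array is [13, 26, 9, 18, 32, 3, 6, 14].
Count, for each position, how many later elements it exceeds:
13 → 9, 3, 6 → 3
26 → 9, 18, 3, 6, 14 → 5
9 → 3, 6 → 2
18 → 3, 6, 14 → 3
32 → 3, 6, 14 → 3
3 → none → 0
6 → none → 0
14 → none → 0
Sum: 3 + 5 + 2 + 3 + 3 + 0 + 0 + 0 = 16
Change: 16 − 17 = -1

-1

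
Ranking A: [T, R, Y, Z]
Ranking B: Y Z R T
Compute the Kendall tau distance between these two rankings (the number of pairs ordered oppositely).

There are 5 discordant pairs.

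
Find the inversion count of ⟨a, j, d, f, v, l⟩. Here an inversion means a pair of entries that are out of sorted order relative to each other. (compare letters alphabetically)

3

Sweep left to right; for each value list the smaller values that follow it:
a: 0
j: 2
d: 0
f: 0
v: 1
l: 0
Sum: 0 + 2 + 0 + 0 + 1 + 0 = 3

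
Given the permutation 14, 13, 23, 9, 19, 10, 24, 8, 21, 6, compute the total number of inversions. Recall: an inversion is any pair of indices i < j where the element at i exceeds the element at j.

27 inversions

Element-by-element contributions:
14 → 13, 9, 10, 8, 6 → 5
13 → 9, 10, 8, 6 → 4
23 → 9, 19, 10, 8, 21, 6 → 6
9 → 8, 6 → 2
19 → 10, 8, 6 → 3
10 → 8, 6 → 2
24 → 8, 21, 6 → 3
8 → 6 → 1
21 → 6 → 1
6 → none → 0
Sum: 5 + 4 + 6 + 2 + 3 + 2 + 3 + 1 + 1 + 0 = 27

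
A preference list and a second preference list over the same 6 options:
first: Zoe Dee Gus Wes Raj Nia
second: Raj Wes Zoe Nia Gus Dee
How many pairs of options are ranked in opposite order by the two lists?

There are 10 pairs.

Assign each item its position (1..6) in the first ordering, then rewrite the second ordering as that position sequence:
positions: Zoe→1, Dee→2, Gus→3, Wes→4, Raj→5, Nia→6
second ordering as positions: [5, 4, 1, 6, 3, 2]
Discordant pairs = inversions in this position sequence.
5: 4, 1, 3, 2 → 4
4: 1, 3, 2 → 3
1: 0
6: 3, 2 → 2
3: 2 → 1
2: 0
Total: 4 + 3 + 0 + 2 + 1 + 0 = 10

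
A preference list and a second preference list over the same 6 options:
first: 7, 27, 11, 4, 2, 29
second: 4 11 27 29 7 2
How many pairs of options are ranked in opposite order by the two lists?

8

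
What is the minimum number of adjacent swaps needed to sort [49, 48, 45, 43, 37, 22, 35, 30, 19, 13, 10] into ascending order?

There are 53 adjacent swaps.

Minimum adjacent swaps = number of inversions (each swap of adjacent out-of-order elements removes one inversion and no swap can remove more).
Count inversions — for each element, later elements that are smaller:
49: 48, 45, 43, 37, 22, 35, 30, 19, 13, 10 → 10
48: 45, 43, 37, 22, 35, 30, 19, 13, 10 → 9
45: 43, 37, 22, 35, 30, 19, 13, 10 → 8
43: 37, 22, 35, 30, 19, 13, 10 → 7
37: 22, 35, 30, 19, 13, 10 → 6
22: 19, 13, 10 → 3
35: 30, 19, 13, 10 → 4
30: 19, 13, 10 → 3
19: 13, 10 → 2
13: 10 → 1
10: none → 0
Total inversions: 10 + 9 + 8 + 7 + 6 + 3 + 4 + 3 + 2 + 1 + 0 = 53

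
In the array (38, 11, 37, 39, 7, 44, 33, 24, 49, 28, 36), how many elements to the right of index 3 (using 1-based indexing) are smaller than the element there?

The element at index 3 is 37.
Elements after it: 39, 7, 44, 33, 24, 49, 28, 36
Those smaller than 37: 7, 33, 24, 28, 36

5 such elements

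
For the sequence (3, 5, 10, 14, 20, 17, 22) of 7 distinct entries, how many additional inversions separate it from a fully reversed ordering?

Maximum inversions for 7 distinct elements is C(7, 2) = 7·6/2 = 21.
Current inversions — for each element, count later smaller elements:
3: 0
5: 0
10: 0
14: 0
20: 1
17: 0
22: 0
Current total: 0 + 0 + 0 + 0 + 1 + 0 + 0 = 1
Shortfall: 21 − 1 = 20

20 inversions short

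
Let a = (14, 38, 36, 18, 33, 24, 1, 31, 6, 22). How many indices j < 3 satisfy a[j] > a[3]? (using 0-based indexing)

2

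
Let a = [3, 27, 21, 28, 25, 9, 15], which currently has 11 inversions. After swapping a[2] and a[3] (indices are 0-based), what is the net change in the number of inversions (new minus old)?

+1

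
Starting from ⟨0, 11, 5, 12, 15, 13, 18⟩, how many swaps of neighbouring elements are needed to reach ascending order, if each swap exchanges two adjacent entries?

2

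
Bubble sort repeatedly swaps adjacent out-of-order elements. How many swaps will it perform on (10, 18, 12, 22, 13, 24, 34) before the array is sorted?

3 adjacent swaps

The minimum number of adjacent swaps to sort an array equals its inversion count, since every such swap removes exactly one inversion.
Count inversions — for each element, later elements that are smaller:
10: none → 0
18: 12, 13 → 2
12: none → 0
22: 13 → 1
13: none → 0
24: none → 0
34: none → 0
Total inversions: 0 + 2 + 0 + 1 + 0 + 0 + 0 = 3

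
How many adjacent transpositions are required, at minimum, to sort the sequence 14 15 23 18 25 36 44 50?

The minimum number of adjacent swaps to sort an array equals its inversion count, since every such swap removes exactly one inversion.
Count inversions — for each element, later elements that are smaller:
14: none → 0
15: none → 0
23: 18 → 1
18: none → 0
25: none → 0
36: none → 0
44: none → 0
50: none → 0
Total inversions: 0 + 0 + 1 + 0 + 0 + 0 + 0 + 0 = 1

1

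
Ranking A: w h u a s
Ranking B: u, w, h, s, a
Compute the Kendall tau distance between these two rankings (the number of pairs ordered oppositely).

Assign each item its position (1..5) in the first ordering, then rewrite the second ordering as that position sequence:
positions: w→1, h→2, u→3, a→4, s→5
second ordering as positions: [3, 1, 2, 5, 4]
Discordant pairs = inversions in this position sequence.
3: 1, 2 → 2
1: 0
2: 0
5: 4 → 1
4: 0
Total: 2 + 0 + 0 + 1 + 0 = 3

3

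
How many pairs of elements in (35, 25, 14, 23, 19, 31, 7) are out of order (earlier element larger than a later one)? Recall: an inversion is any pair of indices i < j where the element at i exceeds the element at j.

15 inversions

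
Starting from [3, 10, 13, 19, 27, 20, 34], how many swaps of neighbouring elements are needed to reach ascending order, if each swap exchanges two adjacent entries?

The minimum number of adjacent swaps to sort an array equals its inversion count, since every such swap removes exactly one inversion.
Count inversions — for each element, later elements that are smaller:
3: none → 0
10: none → 0
13: none → 0
19: none → 0
27: 20 → 1
20: none → 0
34: none → 0
Total inversions: 0 + 0 + 0 + 0 + 1 + 0 + 0 = 1

There is 1 adjacent swap.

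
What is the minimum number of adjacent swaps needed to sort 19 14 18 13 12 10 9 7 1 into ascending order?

Each adjacent swap fixes exactly one inversion, so the minimum swap count equals the number of inversions.
Count inversions — for each element, later elements that are smaller:
19: 14, 18, 13, 12, 10, 9, 7, 1 → 8
14: 13, 12, 10, 9, 7, 1 → 6
18: 13, 12, 10, 9, 7, 1 → 6
13: 12, 10, 9, 7, 1 → 5
12: 10, 9, 7, 1 → 4
10: 9, 7, 1 → 3
9: 7, 1 → 2
7: 1 → 1
1: none → 0
Total inversions: 8 + 6 + 6 + 5 + 4 + 3 + 2 + 1 + 0 = 35

35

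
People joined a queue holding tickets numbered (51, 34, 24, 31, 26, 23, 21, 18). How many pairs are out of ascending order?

26 inversions

Count, for each position, how many later elements it exceeds:
51 → 34, 24, 31, 26, 23, 21, 18 → 7
34 → 24, 31, 26, 23, 21, 18 → 6
24 → 23, 21, 18 → 3
31 → 26, 23, 21, 18 → 4
26 → 23, 21, 18 → 3
23 → 21, 18 → 2
21 → 18 → 1
18 → none → 0
Sum: 7 + 6 + 3 + 4 + 3 + 2 + 1 + 0 = 26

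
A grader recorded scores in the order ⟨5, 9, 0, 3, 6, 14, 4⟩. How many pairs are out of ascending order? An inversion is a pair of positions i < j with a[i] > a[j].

9 out-of-order pairs

Listing every pair i<j with a[i]>a[j] (using 1-based positions):
(1,3): 5 > 0
(1,4): 5 > 3
(1,7): 5 > 4
(2,3): 9 > 0
(2,4): 9 > 3
(2,5): 9 > 6
(2,7): 9 > 4
(5,7): 6 > 4
(6,7): 14 > 4
That's 9 pairs.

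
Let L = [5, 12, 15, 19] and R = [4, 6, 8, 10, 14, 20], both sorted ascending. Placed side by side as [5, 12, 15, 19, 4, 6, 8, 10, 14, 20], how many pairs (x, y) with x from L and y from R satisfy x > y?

15

Count, for every r in R, how many entries of L exceed r:
r = 4: 5, 12, 15, 19 → 4
r = 6: 12, 15, 19 → 3
r = 8: 12, 15, 19 → 3
r = 10: 12, 15, 19 → 3
r = 14: 15, 19 → 2
r = 20: none → 0
Cross-inversions: 4 + 3 + 3 + 3 + 2 + 0 = 15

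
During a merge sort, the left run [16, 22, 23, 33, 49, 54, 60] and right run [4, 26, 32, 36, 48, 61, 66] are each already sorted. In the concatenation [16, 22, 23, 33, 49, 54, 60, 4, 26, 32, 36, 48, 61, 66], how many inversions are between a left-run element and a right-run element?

Take each right-half value and tally the left-half values above it:
r = 4: 16, 22, 23, 33, 49, 54, 60 → 7
r = 26: 33, 49, 54, 60 → 4
r = 32: 33, 49, 54, 60 → 4
r = 36: 49, 54, 60 → 3
r = 48: 49, 54, 60 → 3
r = 61: none → 0
r = 66: none → 0
Cross-inversions: 7 + 4 + 4 + 3 + 3 + 0 + 0 = 21

Cross-inversions: 21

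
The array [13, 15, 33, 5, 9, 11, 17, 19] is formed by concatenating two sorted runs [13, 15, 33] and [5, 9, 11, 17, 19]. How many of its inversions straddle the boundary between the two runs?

11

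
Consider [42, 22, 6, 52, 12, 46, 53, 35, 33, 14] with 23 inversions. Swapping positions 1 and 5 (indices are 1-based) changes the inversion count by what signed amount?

Positions 1 and 5 hold 42 and 12; after swapping, the array is [12, 22, 6, 52, 42, 46, 53, 35, 33, 14].
Sweep left to right; for each value list the smaller values that follow it:
12: 1
22: 2
6: 0
52: 5
42: 3
46: 3
53: 3
35: 2
33: 1
14: 0
Sum: 1 + 2 + 0 + 5 + 3 + 3 + 3 + 2 + 1 + 0 = 20
Change: 20 − 23 = -3

-3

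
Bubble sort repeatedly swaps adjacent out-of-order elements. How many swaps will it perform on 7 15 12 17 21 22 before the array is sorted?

Minimum adjacent swaps = number of inversions (each swap of adjacent out-of-order elements removes one inversion and no swap can remove more).
Count inversions — for each element, later elements that are smaller:
7: none → 0
15: 12 → 1
12: none → 0
17: none → 0
21: none → 0
22: none → 0
Total inversions: 0 + 1 + 0 + 0 + 0 + 0 = 1

1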